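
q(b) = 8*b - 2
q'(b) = 8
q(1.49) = 9.92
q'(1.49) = 8.00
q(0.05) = -1.60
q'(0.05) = 8.00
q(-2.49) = -21.92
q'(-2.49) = 8.00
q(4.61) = 34.88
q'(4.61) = 8.00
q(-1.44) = -13.52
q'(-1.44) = 8.00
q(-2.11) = -18.88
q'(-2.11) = 8.00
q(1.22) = 7.76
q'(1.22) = 8.00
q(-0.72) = -7.76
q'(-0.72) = 8.00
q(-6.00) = -50.00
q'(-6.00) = 8.00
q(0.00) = -2.00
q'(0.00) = 8.00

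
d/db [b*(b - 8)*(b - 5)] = 3*b^2 - 26*b + 40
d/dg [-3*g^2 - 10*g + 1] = -6*g - 10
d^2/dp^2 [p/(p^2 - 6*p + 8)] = 2*(4*p*(p - 3)^2 + 3*(2 - p)*(p^2 - 6*p + 8))/(p^2 - 6*p + 8)^3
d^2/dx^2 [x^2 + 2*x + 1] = 2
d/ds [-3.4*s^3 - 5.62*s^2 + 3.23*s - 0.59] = -10.2*s^2 - 11.24*s + 3.23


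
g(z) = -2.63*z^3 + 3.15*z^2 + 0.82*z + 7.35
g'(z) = -7.89*z^2 + 6.3*z + 0.82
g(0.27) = 7.75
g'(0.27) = 1.95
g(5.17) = -267.65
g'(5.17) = -177.50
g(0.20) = 7.62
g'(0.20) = 1.76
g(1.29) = 8.00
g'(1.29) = -4.18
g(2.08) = -0.98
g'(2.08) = -20.21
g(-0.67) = 9.01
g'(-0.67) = -6.94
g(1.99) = 0.73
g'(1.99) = -17.89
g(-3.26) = 129.27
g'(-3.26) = -103.57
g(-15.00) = 9580.05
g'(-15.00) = -1868.93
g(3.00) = -32.85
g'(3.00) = -51.29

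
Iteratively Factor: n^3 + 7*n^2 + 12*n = (n + 3)*(n^2 + 4*n) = (n + 3)*(n + 4)*(n)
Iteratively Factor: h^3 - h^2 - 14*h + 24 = (h - 2)*(h^2 + h - 12) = (h - 2)*(h + 4)*(h - 3)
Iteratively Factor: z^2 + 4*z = (z + 4)*(z)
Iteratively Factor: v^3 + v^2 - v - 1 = (v - 1)*(v^2 + 2*v + 1) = (v - 1)*(v + 1)*(v + 1)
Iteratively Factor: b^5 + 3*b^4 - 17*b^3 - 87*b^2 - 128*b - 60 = (b + 2)*(b^4 + b^3 - 19*b^2 - 49*b - 30) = (b + 2)^2*(b^3 - b^2 - 17*b - 15) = (b - 5)*(b + 2)^2*(b^2 + 4*b + 3) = (b - 5)*(b + 1)*(b + 2)^2*(b + 3)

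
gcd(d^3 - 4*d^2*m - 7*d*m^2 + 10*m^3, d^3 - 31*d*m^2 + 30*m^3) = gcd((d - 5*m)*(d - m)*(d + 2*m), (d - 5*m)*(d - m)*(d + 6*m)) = d^2 - 6*d*m + 5*m^2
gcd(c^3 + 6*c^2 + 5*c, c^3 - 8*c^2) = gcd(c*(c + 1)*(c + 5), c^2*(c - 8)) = c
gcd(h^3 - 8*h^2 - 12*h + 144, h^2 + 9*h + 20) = h + 4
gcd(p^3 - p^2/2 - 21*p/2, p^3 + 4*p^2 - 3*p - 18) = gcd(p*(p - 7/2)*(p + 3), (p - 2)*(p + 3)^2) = p + 3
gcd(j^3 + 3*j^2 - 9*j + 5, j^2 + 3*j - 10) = j + 5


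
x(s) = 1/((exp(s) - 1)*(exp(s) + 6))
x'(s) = -exp(s)/((exp(s) - 1)*(exp(s) + 6)^2) - exp(s)/((exp(s) - 1)^2*(exp(s) + 6))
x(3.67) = 0.00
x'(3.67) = -0.00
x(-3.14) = -0.17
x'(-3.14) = -0.01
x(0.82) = 0.10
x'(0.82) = -0.20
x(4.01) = 0.00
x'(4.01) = -0.00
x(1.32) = 0.04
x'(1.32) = -0.07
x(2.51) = 0.00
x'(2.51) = -0.01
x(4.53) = 0.00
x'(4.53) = -0.00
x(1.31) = 0.04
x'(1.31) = -0.07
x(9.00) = 0.00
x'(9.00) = 0.00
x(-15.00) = -0.17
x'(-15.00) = 0.00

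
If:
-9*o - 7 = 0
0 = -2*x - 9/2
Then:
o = -7/9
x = -9/4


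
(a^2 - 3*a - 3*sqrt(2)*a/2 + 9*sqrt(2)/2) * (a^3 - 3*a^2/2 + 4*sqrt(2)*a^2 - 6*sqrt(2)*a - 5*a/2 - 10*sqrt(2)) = a^5 - 9*a^4/2 + 5*sqrt(2)*a^4/2 - 45*sqrt(2)*a^3/4 - 10*a^3 + 5*sqrt(2)*a^2 + 123*a^2/2 - 24*a + 75*sqrt(2)*a/4 - 90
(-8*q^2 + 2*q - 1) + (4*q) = -8*q^2 + 6*q - 1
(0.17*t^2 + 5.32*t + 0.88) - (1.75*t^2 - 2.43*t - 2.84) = -1.58*t^2 + 7.75*t + 3.72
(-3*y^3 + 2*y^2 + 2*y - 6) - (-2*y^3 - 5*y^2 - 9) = -y^3 + 7*y^2 + 2*y + 3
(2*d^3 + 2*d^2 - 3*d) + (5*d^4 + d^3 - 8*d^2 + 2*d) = 5*d^4 + 3*d^3 - 6*d^2 - d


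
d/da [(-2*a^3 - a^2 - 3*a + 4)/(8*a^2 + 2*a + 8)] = (-8*a^4 - 4*a^3 - 13*a^2 - 40*a - 16)/(2*(16*a^4 + 8*a^3 + 33*a^2 + 8*a + 16))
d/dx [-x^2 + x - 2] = 1 - 2*x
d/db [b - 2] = 1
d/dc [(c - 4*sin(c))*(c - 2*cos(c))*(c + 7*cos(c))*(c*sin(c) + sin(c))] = -(c + 1)*(c - 4*sin(c))*(c - 2*cos(c))*(7*sin(c) - 1)*sin(c) + (c + 1)*(c - 4*sin(c))*(c + 7*cos(c))*(2*sin(c) + 1)*sin(c) - (c + 1)*(c - 2*cos(c))*(c + 7*cos(c))*(4*cos(c) - 1)*sin(c) + (c - 4*sin(c))*(c - 2*cos(c))*(c + 7*cos(c))*(c*cos(c) + sqrt(2)*sin(c + pi/4))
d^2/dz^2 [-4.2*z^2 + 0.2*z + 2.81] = -8.40000000000000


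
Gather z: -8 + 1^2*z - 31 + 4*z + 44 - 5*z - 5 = 0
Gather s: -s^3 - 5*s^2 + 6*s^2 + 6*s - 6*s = -s^3 + s^2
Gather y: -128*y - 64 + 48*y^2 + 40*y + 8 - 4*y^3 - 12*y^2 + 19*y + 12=-4*y^3 + 36*y^2 - 69*y - 44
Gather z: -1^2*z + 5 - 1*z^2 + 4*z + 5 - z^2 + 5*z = -2*z^2 + 8*z + 10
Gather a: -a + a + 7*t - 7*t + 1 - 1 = 0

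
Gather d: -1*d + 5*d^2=5*d^2 - d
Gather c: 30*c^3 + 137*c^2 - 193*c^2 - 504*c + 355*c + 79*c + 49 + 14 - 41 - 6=30*c^3 - 56*c^2 - 70*c + 16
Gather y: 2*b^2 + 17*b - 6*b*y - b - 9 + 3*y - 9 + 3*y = 2*b^2 + 16*b + y*(6 - 6*b) - 18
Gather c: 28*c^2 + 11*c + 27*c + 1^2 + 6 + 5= 28*c^2 + 38*c + 12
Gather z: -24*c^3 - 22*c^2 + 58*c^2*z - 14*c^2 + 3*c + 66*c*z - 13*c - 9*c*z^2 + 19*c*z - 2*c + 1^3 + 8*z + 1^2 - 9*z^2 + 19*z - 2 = -24*c^3 - 36*c^2 - 12*c + z^2*(-9*c - 9) + z*(58*c^2 + 85*c + 27)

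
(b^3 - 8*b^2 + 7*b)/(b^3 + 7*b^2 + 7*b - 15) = b*(b - 7)/(b^2 + 8*b + 15)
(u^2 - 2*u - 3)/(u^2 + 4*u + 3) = (u - 3)/(u + 3)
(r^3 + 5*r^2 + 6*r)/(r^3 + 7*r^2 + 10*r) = (r + 3)/(r + 5)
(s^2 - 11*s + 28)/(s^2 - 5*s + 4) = (s - 7)/(s - 1)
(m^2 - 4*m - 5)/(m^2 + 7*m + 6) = (m - 5)/(m + 6)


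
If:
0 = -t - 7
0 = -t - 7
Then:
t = -7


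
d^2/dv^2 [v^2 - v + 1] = 2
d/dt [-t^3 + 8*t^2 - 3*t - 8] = -3*t^2 + 16*t - 3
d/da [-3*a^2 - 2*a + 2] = -6*a - 2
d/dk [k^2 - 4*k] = 2*k - 4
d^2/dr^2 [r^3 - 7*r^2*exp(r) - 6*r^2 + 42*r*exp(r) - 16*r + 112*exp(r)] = -7*r^2*exp(r) + 14*r*exp(r) + 6*r + 182*exp(r) - 12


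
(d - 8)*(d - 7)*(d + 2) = d^3 - 13*d^2 + 26*d + 112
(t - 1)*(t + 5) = t^2 + 4*t - 5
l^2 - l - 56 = (l - 8)*(l + 7)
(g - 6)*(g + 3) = g^2 - 3*g - 18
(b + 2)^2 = b^2 + 4*b + 4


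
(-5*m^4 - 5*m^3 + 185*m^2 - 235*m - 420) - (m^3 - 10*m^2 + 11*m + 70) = -5*m^4 - 6*m^3 + 195*m^2 - 246*m - 490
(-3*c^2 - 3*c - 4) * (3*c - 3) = -9*c^3 - 3*c + 12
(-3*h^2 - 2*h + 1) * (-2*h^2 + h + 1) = 6*h^4 + h^3 - 7*h^2 - h + 1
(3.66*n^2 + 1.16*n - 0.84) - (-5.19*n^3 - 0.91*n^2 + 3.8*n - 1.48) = 5.19*n^3 + 4.57*n^2 - 2.64*n + 0.64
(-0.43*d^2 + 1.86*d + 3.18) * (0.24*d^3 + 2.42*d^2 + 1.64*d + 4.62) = -0.1032*d^5 - 0.5942*d^4 + 4.5592*d^3 + 8.7594*d^2 + 13.8084*d + 14.6916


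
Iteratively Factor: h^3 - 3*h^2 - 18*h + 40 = (h - 2)*(h^2 - h - 20) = (h - 2)*(h + 4)*(h - 5)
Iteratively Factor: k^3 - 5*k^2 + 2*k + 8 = (k + 1)*(k^2 - 6*k + 8) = (k - 2)*(k + 1)*(k - 4)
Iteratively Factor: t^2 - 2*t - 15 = (t - 5)*(t + 3)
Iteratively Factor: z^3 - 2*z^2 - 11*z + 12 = (z + 3)*(z^2 - 5*z + 4) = (z - 1)*(z + 3)*(z - 4)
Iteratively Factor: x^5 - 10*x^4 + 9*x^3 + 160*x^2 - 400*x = (x - 5)*(x^4 - 5*x^3 - 16*x^2 + 80*x) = (x - 5)*(x - 4)*(x^3 - x^2 - 20*x) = (x - 5)^2*(x - 4)*(x^2 + 4*x) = x*(x - 5)^2*(x - 4)*(x + 4)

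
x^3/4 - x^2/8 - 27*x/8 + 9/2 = (x/4 + 1)*(x - 3)*(x - 3/2)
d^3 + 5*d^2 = d^2*(d + 5)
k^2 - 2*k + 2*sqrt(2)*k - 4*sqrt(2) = (k - 2)*(k + 2*sqrt(2))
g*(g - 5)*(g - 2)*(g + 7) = g^4 - 39*g^2 + 70*g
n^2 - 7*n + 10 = (n - 5)*(n - 2)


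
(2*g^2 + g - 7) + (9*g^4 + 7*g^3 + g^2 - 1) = 9*g^4 + 7*g^3 + 3*g^2 + g - 8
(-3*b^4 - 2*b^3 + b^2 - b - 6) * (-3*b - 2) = 9*b^5 + 12*b^4 + b^3 + b^2 + 20*b + 12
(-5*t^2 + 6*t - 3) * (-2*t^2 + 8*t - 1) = 10*t^4 - 52*t^3 + 59*t^2 - 30*t + 3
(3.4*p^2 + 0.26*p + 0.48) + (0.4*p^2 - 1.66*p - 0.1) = 3.8*p^2 - 1.4*p + 0.38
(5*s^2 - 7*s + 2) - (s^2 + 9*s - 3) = 4*s^2 - 16*s + 5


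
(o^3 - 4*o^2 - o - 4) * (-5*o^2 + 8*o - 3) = -5*o^5 + 28*o^4 - 30*o^3 + 24*o^2 - 29*o + 12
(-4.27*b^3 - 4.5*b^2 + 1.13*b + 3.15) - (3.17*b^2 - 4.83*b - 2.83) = -4.27*b^3 - 7.67*b^2 + 5.96*b + 5.98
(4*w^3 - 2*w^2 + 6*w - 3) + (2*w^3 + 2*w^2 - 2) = 6*w^3 + 6*w - 5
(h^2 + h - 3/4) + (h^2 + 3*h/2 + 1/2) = 2*h^2 + 5*h/2 - 1/4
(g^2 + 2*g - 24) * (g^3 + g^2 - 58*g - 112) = g^5 + 3*g^4 - 80*g^3 - 252*g^2 + 1168*g + 2688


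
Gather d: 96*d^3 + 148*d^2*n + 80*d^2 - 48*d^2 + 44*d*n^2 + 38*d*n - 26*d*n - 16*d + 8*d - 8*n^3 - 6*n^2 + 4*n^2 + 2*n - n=96*d^3 + d^2*(148*n + 32) + d*(44*n^2 + 12*n - 8) - 8*n^3 - 2*n^2 + n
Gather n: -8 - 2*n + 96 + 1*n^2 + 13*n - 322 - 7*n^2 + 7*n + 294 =-6*n^2 + 18*n + 60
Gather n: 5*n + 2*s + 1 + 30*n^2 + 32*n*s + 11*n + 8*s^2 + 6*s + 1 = 30*n^2 + n*(32*s + 16) + 8*s^2 + 8*s + 2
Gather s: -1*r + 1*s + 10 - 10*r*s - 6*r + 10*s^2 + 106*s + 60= -7*r + 10*s^2 + s*(107 - 10*r) + 70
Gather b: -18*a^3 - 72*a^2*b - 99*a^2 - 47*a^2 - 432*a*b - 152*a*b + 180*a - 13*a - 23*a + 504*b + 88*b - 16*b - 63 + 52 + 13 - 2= -18*a^3 - 146*a^2 + 144*a + b*(-72*a^2 - 584*a + 576)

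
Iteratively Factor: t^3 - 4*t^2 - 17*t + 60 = (t + 4)*(t^2 - 8*t + 15) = (t - 3)*(t + 4)*(t - 5)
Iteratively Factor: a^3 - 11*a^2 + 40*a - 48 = (a - 4)*(a^2 - 7*a + 12) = (a - 4)^2*(a - 3)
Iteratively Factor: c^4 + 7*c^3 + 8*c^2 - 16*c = (c + 4)*(c^3 + 3*c^2 - 4*c) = (c - 1)*(c + 4)*(c^2 + 4*c) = c*(c - 1)*(c + 4)*(c + 4)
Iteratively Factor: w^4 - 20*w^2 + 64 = (w - 2)*(w^3 + 2*w^2 - 16*w - 32) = (w - 2)*(w + 4)*(w^2 - 2*w - 8) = (w - 2)*(w + 2)*(w + 4)*(w - 4)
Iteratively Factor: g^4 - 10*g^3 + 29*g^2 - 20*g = (g)*(g^3 - 10*g^2 + 29*g - 20) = g*(g - 4)*(g^2 - 6*g + 5) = g*(g - 4)*(g - 1)*(g - 5)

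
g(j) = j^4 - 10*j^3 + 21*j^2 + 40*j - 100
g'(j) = 4*j^3 - 30*j^2 + 42*j + 40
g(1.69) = -12.53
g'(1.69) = 44.60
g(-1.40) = -83.56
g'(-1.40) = -88.58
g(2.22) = 7.18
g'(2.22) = 29.15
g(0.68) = -66.02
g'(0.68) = 55.95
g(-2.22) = 48.40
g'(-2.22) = -244.86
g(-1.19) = -99.00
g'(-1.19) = -59.20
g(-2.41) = 99.28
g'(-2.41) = -291.45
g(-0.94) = -109.96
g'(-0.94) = -29.31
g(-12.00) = 40460.00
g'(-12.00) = -11696.00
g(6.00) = 32.00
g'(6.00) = 76.00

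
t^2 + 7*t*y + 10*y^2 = (t + 2*y)*(t + 5*y)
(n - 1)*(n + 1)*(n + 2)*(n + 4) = n^4 + 6*n^3 + 7*n^2 - 6*n - 8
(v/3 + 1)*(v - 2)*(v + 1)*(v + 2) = v^4/3 + 4*v^3/3 - v^2/3 - 16*v/3 - 4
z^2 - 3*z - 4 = (z - 4)*(z + 1)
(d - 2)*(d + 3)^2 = d^3 + 4*d^2 - 3*d - 18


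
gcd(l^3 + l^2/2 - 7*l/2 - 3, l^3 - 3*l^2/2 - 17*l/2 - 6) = l^2 + 5*l/2 + 3/2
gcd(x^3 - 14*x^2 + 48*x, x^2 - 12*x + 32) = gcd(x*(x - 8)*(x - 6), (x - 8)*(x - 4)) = x - 8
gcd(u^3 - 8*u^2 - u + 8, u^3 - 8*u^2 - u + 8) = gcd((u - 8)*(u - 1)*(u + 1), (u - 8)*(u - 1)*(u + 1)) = u^3 - 8*u^2 - u + 8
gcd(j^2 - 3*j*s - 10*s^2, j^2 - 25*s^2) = -j + 5*s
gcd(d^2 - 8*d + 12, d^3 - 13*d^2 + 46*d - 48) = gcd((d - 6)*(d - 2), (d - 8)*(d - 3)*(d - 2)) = d - 2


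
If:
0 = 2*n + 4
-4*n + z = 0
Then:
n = -2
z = -8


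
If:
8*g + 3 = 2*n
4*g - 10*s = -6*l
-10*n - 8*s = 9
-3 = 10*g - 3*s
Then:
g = -12/25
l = -17/25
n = -21/50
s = -3/5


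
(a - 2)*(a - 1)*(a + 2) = a^3 - a^2 - 4*a + 4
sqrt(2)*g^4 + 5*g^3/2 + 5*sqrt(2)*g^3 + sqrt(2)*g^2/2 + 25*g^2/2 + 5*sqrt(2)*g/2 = g*(g + 5)*(g + sqrt(2))*(sqrt(2)*g + 1/2)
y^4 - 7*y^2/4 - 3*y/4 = y*(y - 3/2)*(y + 1/2)*(y + 1)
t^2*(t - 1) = t^3 - t^2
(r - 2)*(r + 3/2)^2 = r^3 + r^2 - 15*r/4 - 9/2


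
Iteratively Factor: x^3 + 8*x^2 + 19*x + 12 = (x + 3)*(x^2 + 5*x + 4) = (x + 1)*(x + 3)*(x + 4)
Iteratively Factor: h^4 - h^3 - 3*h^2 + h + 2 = (h + 1)*(h^3 - 2*h^2 - h + 2) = (h - 2)*(h + 1)*(h^2 - 1) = (h - 2)*(h + 1)^2*(h - 1)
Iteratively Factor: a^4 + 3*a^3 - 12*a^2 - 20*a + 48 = (a - 2)*(a^3 + 5*a^2 - 2*a - 24) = (a - 2)^2*(a^2 + 7*a + 12) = (a - 2)^2*(a + 4)*(a + 3)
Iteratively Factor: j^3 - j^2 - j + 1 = (j + 1)*(j^2 - 2*j + 1) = (j - 1)*(j + 1)*(j - 1)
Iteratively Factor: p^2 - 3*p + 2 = (p - 2)*(p - 1)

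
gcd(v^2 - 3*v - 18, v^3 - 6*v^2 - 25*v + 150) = v - 6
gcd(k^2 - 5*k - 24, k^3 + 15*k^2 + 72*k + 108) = k + 3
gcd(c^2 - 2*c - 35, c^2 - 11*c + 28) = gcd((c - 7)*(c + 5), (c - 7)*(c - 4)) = c - 7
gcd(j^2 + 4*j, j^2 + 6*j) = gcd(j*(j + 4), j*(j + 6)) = j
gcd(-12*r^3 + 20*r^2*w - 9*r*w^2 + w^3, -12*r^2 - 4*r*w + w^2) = 6*r - w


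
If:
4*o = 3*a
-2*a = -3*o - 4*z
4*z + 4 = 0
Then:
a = 16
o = 12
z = -1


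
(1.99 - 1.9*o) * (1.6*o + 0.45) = -3.04*o^2 + 2.329*o + 0.8955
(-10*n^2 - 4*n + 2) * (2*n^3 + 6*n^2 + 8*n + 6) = -20*n^5 - 68*n^4 - 100*n^3 - 80*n^2 - 8*n + 12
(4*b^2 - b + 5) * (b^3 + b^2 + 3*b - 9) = 4*b^5 + 3*b^4 + 16*b^3 - 34*b^2 + 24*b - 45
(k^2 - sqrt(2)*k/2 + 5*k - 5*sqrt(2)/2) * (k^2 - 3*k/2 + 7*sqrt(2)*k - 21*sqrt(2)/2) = k^4 + 7*k^3/2 + 13*sqrt(2)*k^3/2 - 29*k^2/2 + 91*sqrt(2)*k^2/4 - 195*sqrt(2)*k/4 - 49*k/2 + 105/2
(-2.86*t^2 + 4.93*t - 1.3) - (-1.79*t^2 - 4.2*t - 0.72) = -1.07*t^2 + 9.13*t - 0.58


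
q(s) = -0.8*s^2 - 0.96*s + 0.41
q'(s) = -1.6*s - 0.96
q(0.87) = -1.03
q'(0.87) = -2.35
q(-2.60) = -2.50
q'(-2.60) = 3.20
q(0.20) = 0.19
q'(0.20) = -1.28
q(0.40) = -0.10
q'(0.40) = -1.60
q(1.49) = -2.80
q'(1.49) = -3.34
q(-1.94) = -0.74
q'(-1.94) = 2.14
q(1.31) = -2.22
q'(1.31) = -3.06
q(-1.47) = 0.09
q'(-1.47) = 1.39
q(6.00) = -34.15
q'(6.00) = -10.56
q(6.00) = -34.15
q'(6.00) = -10.56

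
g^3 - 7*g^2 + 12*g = g*(g - 4)*(g - 3)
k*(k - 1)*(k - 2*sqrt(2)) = k^3 - 2*sqrt(2)*k^2 - k^2 + 2*sqrt(2)*k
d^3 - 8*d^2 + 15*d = d*(d - 5)*(d - 3)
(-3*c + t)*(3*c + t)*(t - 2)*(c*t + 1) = -9*c^3*t^2 + 18*c^3*t - 9*c^2*t + 18*c^2 + c*t^4 - 2*c*t^3 + t^3 - 2*t^2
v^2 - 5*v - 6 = (v - 6)*(v + 1)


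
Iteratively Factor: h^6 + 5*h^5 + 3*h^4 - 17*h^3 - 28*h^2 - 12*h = (h + 2)*(h^5 + 3*h^4 - 3*h^3 - 11*h^2 - 6*h) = (h + 2)*(h + 3)*(h^4 - 3*h^2 - 2*h) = (h + 1)*(h + 2)*(h + 3)*(h^3 - h^2 - 2*h) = h*(h + 1)*(h + 2)*(h + 3)*(h^2 - h - 2) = h*(h - 2)*(h + 1)*(h + 2)*(h + 3)*(h + 1)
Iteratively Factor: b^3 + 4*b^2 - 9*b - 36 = (b + 4)*(b^2 - 9) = (b - 3)*(b + 4)*(b + 3)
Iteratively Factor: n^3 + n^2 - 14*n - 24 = (n + 2)*(n^2 - n - 12) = (n + 2)*(n + 3)*(n - 4)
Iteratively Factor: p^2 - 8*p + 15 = (p - 3)*(p - 5)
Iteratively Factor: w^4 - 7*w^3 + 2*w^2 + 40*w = (w + 2)*(w^3 - 9*w^2 + 20*w) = (w - 5)*(w + 2)*(w^2 - 4*w) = w*(w - 5)*(w + 2)*(w - 4)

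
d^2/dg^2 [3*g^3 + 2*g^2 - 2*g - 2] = 18*g + 4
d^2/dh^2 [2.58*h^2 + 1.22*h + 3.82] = 5.16000000000000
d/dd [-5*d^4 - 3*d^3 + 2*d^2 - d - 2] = -20*d^3 - 9*d^2 + 4*d - 1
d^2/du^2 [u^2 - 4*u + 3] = 2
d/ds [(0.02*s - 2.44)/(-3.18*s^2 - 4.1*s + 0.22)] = (0.0636*s^2 - 15.5184*s - 9.9996)/(10.1124*s^4 + 26.076*s^3 + 15.4108*s^2 - 1.804*s + 0.0484)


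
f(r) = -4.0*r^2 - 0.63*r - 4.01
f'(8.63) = -69.67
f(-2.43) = -26.10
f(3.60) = -58.12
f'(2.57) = -21.19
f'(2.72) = -22.39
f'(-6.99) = 55.29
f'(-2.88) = 22.41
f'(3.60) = -29.43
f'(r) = -8.0*r - 0.63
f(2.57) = -32.05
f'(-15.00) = 119.37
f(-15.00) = -894.56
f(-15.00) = -894.56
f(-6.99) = -195.05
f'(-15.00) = 119.37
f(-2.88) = -35.37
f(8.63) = -307.35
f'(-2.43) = 18.81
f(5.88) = -146.01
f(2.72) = -35.32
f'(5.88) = -47.67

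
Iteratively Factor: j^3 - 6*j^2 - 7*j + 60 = (j - 5)*(j^2 - j - 12) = (j - 5)*(j - 4)*(j + 3)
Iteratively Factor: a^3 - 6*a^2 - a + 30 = (a - 3)*(a^2 - 3*a - 10) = (a - 5)*(a - 3)*(a + 2)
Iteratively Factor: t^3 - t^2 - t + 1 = (t + 1)*(t^2 - 2*t + 1) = (t - 1)*(t + 1)*(t - 1)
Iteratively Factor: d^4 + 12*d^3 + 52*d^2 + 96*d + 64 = (d + 2)*(d^3 + 10*d^2 + 32*d + 32) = (d + 2)^2*(d^2 + 8*d + 16) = (d + 2)^2*(d + 4)*(d + 4)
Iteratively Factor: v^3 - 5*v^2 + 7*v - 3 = (v - 1)*(v^2 - 4*v + 3) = (v - 3)*(v - 1)*(v - 1)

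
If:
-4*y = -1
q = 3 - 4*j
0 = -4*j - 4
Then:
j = -1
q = 7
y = 1/4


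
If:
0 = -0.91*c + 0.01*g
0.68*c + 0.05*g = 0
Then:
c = 0.00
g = 0.00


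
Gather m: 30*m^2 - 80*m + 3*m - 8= 30*m^2 - 77*m - 8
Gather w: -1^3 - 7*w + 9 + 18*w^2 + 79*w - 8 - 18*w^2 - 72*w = 0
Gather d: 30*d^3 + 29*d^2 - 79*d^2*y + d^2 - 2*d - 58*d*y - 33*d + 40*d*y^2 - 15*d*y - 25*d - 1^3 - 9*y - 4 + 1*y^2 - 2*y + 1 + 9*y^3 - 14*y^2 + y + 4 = 30*d^3 + d^2*(30 - 79*y) + d*(40*y^2 - 73*y - 60) + 9*y^3 - 13*y^2 - 10*y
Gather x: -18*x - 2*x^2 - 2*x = -2*x^2 - 20*x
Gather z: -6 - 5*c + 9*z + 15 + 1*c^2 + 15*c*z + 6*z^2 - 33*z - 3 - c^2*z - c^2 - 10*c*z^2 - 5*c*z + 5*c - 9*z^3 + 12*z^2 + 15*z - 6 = -9*z^3 + z^2*(18 - 10*c) + z*(-c^2 + 10*c - 9)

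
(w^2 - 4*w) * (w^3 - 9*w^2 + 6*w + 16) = w^5 - 13*w^4 + 42*w^3 - 8*w^2 - 64*w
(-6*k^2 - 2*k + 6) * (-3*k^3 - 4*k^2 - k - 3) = 18*k^5 + 30*k^4 - 4*k^3 - 4*k^2 - 18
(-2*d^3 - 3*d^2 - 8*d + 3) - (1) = -2*d^3 - 3*d^2 - 8*d + 2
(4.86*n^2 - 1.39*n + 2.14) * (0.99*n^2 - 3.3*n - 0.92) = 4.8114*n^4 - 17.4141*n^3 + 2.2344*n^2 - 5.7832*n - 1.9688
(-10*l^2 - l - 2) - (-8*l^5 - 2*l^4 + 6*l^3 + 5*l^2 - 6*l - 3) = 8*l^5 + 2*l^4 - 6*l^3 - 15*l^2 + 5*l + 1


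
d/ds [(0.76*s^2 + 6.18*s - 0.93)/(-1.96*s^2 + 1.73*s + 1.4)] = (13.4276*s^2 - 1.5176*s + 10.2609)/(3.8416*s^4 - 6.7816*s^3 - 2.4951*s^2 + 4.844*s + 1.96)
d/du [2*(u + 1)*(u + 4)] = 4*u + 10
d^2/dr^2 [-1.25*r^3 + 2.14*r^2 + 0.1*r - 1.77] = 4.28 - 7.5*r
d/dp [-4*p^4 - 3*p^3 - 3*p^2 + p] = -16*p^3 - 9*p^2 - 6*p + 1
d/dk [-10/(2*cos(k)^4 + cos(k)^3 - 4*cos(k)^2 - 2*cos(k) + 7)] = 160*(8*sin(k)^2*cos(k) + 3*sin(k)^2 - 1)*sin(k)/(8*sin(k)^4 - 5*cos(k) + cos(3*k) + 20)^2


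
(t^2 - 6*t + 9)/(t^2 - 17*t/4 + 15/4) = 4*(t - 3)/(4*t - 5)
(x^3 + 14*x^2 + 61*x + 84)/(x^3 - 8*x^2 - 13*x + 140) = (x^2 + 10*x + 21)/(x^2 - 12*x + 35)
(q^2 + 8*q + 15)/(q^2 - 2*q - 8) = (q^2 + 8*q + 15)/(q^2 - 2*q - 8)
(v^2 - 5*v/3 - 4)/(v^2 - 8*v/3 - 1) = (3*v + 4)/(3*v + 1)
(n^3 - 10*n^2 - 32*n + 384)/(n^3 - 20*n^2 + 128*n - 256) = (n + 6)/(n - 4)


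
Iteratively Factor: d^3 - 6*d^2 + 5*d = (d)*(d^2 - 6*d + 5) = d*(d - 5)*(d - 1)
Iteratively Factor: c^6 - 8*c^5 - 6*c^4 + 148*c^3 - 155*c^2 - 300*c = (c)*(c^5 - 8*c^4 - 6*c^3 + 148*c^2 - 155*c - 300) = c*(c + 4)*(c^4 - 12*c^3 + 42*c^2 - 20*c - 75) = c*(c - 5)*(c + 4)*(c^3 - 7*c^2 + 7*c + 15) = c*(c - 5)*(c + 1)*(c + 4)*(c^2 - 8*c + 15) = c*(c - 5)*(c - 3)*(c + 1)*(c + 4)*(c - 5)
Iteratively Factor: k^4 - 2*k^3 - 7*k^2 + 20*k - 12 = (k - 2)*(k^3 - 7*k + 6) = (k - 2)*(k - 1)*(k^2 + k - 6) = (k - 2)^2*(k - 1)*(k + 3)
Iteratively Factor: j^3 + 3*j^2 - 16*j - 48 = (j + 4)*(j^2 - j - 12) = (j + 3)*(j + 4)*(j - 4)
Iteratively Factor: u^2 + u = (u + 1)*(u)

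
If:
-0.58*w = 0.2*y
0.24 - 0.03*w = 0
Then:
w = 8.00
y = -23.20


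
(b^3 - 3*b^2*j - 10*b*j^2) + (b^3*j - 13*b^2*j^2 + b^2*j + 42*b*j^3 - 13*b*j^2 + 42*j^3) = b^3*j + b^3 - 13*b^2*j^2 - 2*b^2*j + 42*b*j^3 - 23*b*j^2 + 42*j^3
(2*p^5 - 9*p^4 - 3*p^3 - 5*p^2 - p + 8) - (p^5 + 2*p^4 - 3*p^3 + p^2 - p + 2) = p^5 - 11*p^4 - 6*p^2 + 6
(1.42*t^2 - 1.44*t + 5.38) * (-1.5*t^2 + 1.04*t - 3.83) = -2.13*t^4 + 3.6368*t^3 - 15.0062*t^2 + 11.1104*t - 20.6054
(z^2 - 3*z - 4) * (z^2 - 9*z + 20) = z^4 - 12*z^3 + 43*z^2 - 24*z - 80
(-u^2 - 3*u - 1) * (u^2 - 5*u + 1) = -u^4 + 2*u^3 + 13*u^2 + 2*u - 1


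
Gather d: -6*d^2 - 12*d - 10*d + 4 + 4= -6*d^2 - 22*d + 8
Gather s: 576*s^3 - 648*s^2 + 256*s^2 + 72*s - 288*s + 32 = 576*s^3 - 392*s^2 - 216*s + 32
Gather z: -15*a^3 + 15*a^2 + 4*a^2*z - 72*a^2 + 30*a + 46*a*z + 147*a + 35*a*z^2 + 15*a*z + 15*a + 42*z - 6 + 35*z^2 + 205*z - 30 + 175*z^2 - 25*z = -15*a^3 - 57*a^2 + 192*a + z^2*(35*a + 210) + z*(4*a^2 + 61*a + 222) - 36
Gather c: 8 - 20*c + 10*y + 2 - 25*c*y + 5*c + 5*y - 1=c*(-25*y - 15) + 15*y + 9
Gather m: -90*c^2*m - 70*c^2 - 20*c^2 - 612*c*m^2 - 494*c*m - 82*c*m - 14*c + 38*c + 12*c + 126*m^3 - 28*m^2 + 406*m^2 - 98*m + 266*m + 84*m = -90*c^2 + 36*c + 126*m^3 + m^2*(378 - 612*c) + m*(-90*c^2 - 576*c + 252)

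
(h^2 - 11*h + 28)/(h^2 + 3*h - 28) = (h - 7)/(h + 7)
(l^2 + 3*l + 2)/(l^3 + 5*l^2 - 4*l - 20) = (l + 1)/(l^2 + 3*l - 10)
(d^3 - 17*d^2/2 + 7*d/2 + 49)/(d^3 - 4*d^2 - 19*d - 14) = (d - 7/2)/(d + 1)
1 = 1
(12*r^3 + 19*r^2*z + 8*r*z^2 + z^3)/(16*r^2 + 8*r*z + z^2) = (3*r^2 + 4*r*z + z^2)/(4*r + z)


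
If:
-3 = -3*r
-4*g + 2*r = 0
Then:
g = 1/2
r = 1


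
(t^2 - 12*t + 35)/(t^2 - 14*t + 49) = (t - 5)/(t - 7)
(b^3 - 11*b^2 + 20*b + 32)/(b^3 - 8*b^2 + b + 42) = (b^3 - 11*b^2 + 20*b + 32)/(b^3 - 8*b^2 + b + 42)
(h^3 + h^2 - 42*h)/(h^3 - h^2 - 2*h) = (-h^2 - h + 42)/(-h^2 + h + 2)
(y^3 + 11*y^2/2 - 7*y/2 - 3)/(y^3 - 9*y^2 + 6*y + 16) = (2*y^3 + 11*y^2 - 7*y - 6)/(2*(y^3 - 9*y^2 + 6*y + 16))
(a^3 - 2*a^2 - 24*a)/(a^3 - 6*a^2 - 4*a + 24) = a*(a + 4)/(a^2 - 4)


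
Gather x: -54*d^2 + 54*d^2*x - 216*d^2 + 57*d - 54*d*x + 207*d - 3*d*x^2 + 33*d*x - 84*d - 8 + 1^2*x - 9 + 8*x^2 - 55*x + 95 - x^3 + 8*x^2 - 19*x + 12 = -270*d^2 + 180*d - x^3 + x^2*(16 - 3*d) + x*(54*d^2 - 21*d - 73) + 90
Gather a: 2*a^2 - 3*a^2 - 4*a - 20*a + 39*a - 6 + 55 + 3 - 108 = -a^2 + 15*a - 56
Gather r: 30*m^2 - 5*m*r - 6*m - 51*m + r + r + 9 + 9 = 30*m^2 - 57*m + r*(2 - 5*m) + 18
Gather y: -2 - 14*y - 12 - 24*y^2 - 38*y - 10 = -24*y^2 - 52*y - 24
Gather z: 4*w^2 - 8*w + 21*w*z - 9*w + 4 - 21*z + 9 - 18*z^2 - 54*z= 4*w^2 - 17*w - 18*z^2 + z*(21*w - 75) + 13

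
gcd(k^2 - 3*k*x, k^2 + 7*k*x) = k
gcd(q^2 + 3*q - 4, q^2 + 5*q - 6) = q - 1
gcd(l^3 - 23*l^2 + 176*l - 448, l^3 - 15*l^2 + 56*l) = l^2 - 15*l + 56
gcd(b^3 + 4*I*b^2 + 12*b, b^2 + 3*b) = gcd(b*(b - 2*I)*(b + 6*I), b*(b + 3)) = b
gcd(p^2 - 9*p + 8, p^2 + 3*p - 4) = p - 1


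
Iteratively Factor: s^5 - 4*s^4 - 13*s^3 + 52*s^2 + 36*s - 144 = (s + 2)*(s^4 - 6*s^3 - s^2 + 54*s - 72) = (s - 3)*(s + 2)*(s^3 - 3*s^2 - 10*s + 24) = (s - 3)*(s + 2)*(s + 3)*(s^2 - 6*s + 8) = (s - 4)*(s - 3)*(s + 2)*(s + 3)*(s - 2)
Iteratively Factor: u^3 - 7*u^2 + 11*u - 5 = (u - 1)*(u^2 - 6*u + 5) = (u - 1)^2*(u - 5)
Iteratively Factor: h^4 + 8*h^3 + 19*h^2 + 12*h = (h + 4)*(h^3 + 4*h^2 + 3*h) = (h + 3)*(h + 4)*(h^2 + h) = h*(h + 3)*(h + 4)*(h + 1)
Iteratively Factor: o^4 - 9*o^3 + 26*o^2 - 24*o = (o)*(o^3 - 9*o^2 + 26*o - 24) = o*(o - 2)*(o^2 - 7*o + 12) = o*(o - 3)*(o - 2)*(o - 4)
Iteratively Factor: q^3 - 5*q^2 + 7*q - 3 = (q - 1)*(q^2 - 4*q + 3) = (q - 3)*(q - 1)*(q - 1)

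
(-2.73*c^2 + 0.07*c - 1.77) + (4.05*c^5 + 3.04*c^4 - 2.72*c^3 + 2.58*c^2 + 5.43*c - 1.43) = 4.05*c^5 + 3.04*c^4 - 2.72*c^3 - 0.15*c^2 + 5.5*c - 3.2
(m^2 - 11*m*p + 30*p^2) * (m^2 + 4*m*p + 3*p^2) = m^4 - 7*m^3*p - 11*m^2*p^2 + 87*m*p^3 + 90*p^4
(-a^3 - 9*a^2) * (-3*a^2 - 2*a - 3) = 3*a^5 + 29*a^4 + 21*a^3 + 27*a^2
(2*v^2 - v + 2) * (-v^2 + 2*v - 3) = -2*v^4 + 5*v^3 - 10*v^2 + 7*v - 6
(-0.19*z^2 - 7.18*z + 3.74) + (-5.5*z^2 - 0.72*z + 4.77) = -5.69*z^2 - 7.9*z + 8.51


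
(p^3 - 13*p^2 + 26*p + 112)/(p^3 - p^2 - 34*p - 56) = (p - 8)/(p + 4)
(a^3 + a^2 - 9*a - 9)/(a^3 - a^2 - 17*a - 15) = (a - 3)/(a - 5)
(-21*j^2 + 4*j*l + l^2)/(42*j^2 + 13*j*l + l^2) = (-3*j + l)/(6*j + l)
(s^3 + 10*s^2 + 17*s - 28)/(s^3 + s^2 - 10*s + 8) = (s + 7)/(s - 2)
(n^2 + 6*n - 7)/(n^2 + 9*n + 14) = (n - 1)/(n + 2)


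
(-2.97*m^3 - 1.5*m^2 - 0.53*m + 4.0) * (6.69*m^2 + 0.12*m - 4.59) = -19.8693*m^5 - 10.3914*m^4 + 9.9066*m^3 + 33.5814*m^2 + 2.9127*m - 18.36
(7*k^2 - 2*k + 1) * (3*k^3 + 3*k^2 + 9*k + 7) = 21*k^5 + 15*k^4 + 60*k^3 + 34*k^2 - 5*k + 7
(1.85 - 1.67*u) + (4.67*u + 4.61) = 3.0*u + 6.46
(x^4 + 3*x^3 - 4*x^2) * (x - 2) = x^5 + x^4 - 10*x^3 + 8*x^2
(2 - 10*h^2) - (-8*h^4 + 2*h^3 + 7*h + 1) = 8*h^4 - 2*h^3 - 10*h^2 - 7*h + 1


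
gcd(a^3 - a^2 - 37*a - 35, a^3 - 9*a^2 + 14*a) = a - 7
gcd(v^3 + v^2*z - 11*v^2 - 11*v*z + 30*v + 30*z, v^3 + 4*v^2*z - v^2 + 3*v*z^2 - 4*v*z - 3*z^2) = v + z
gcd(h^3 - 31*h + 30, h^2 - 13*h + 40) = h - 5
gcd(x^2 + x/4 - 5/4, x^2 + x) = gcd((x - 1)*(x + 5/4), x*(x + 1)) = 1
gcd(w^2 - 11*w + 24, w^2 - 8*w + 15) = w - 3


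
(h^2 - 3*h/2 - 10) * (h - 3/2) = h^3 - 3*h^2 - 31*h/4 + 15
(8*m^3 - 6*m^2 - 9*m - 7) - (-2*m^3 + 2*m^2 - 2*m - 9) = 10*m^3 - 8*m^2 - 7*m + 2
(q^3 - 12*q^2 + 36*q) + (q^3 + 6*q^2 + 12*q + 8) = 2*q^3 - 6*q^2 + 48*q + 8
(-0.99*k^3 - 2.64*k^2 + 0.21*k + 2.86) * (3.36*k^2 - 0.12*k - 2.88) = -3.3264*k^5 - 8.7516*k^4 + 3.8736*k^3 + 17.1876*k^2 - 0.948*k - 8.2368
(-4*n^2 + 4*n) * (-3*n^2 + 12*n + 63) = 12*n^4 - 60*n^3 - 204*n^2 + 252*n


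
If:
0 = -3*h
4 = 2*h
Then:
No Solution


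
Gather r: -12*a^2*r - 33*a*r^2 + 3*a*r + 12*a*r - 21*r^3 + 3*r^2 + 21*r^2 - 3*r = -21*r^3 + r^2*(24 - 33*a) + r*(-12*a^2 + 15*a - 3)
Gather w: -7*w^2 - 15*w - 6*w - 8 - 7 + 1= -7*w^2 - 21*w - 14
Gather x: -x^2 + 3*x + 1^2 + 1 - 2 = -x^2 + 3*x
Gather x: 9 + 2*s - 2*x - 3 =2*s - 2*x + 6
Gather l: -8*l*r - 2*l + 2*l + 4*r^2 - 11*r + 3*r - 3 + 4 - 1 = -8*l*r + 4*r^2 - 8*r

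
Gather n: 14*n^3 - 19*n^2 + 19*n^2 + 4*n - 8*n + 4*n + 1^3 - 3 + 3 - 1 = 14*n^3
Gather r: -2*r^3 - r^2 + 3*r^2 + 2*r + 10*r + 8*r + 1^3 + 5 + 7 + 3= -2*r^3 + 2*r^2 + 20*r + 16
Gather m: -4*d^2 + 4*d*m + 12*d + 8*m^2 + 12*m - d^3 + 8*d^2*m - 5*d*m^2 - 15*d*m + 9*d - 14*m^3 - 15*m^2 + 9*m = -d^3 - 4*d^2 + 21*d - 14*m^3 + m^2*(-5*d - 7) + m*(8*d^2 - 11*d + 21)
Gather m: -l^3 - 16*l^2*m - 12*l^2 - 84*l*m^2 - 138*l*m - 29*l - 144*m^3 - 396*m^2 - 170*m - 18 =-l^3 - 12*l^2 - 29*l - 144*m^3 + m^2*(-84*l - 396) + m*(-16*l^2 - 138*l - 170) - 18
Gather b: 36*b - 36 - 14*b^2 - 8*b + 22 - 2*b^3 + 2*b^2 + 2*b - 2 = -2*b^3 - 12*b^2 + 30*b - 16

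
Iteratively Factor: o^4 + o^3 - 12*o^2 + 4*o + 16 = (o + 1)*(o^3 - 12*o + 16) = (o + 1)*(o + 4)*(o^2 - 4*o + 4) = (o - 2)*(o + 1)*(o + 4)*(o - 2)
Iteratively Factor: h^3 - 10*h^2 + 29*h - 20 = (h - 1)*(h^2 - 9*h + 20) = (h - 4)*(h - 1)*(h - 5)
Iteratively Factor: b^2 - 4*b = (b)*(b - 4)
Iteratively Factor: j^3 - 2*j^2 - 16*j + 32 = (j - 2)*(j^2 - 16) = (j - 4)*(j - 2)*(j + 4)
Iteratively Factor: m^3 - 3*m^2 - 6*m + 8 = (m + 2)*(m^2 - 5*m + 4) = (m - 1)*(m + 2)*(m - 4)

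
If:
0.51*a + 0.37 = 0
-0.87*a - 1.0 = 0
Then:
No Solution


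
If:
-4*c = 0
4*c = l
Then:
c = 0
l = 0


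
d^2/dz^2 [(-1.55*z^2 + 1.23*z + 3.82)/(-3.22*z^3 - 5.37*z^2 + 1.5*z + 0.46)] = (32.14204*z^6 - 76.5187920000001*z^5 - 557.978988*z^4 - 1082.558402*z^3 - 549.1278*z^2 + 132.44142*z - 33.708968)/(33.386248*z^9 + 167.034924*z^8 + 231.906654*z^7 - 15.076839*z^6 - 155.755314*z^5 + 9.783378*z^4 + 20.900856*z^3 + 0.303876*z^2 - 0.9522*z - 0.097336)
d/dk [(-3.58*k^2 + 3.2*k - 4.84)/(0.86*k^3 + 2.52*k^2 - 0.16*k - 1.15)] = (3.0788*k^4 - 5.504*k^3 + 4.996*k^2 + 32.6276*k - 4.4544)/(0.7396*k^6 + 4.3344*k^5 + 6.0752*k^4 - 2.7844*k^3 - 5.7704*k^2 + 0.368*k + 1.3225)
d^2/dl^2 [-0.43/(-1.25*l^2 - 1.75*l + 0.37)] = (-1.34375*l^2 - 1.88125*l + 0.43*(2.5*l + 1.75)*(5.0*l + 3.5) + 0.39775)/(1.25*l^2 + 1.75*l - 0.37)^3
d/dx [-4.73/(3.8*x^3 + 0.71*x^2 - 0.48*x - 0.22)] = (53.922*x^2 + 6.7166*x - 2.2704)/(3.8*x^3 + 0.71*x^2 - 0.48*x - 0.22)^2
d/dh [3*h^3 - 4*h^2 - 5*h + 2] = 9*h^2 - 8*h - 5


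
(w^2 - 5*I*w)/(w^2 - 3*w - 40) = w*(-w + 5*I)/(-w^2 + 3*w + 40)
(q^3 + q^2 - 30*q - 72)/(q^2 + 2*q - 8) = (q^2 - 3*q - 18)/(q - 2)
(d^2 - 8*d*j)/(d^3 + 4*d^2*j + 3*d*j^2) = (d - 8*j)/(d^2 + 4*d*j + 3*j^2)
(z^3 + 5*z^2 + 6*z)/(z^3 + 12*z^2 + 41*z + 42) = z/(z + 7)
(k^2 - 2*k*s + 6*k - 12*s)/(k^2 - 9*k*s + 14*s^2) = (-k - 6)/(-k + 7*s)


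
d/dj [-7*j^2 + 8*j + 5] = 8 - 14*j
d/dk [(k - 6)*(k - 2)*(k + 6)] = 3*k^2 - 4*k - 36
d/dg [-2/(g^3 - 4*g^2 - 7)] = 2*g*(3*g - 8)/(-g^3 + 4*g^2 + 7)^2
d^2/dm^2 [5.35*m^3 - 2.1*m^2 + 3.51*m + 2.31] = 32.1*m - 4.2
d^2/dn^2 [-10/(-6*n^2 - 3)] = 40*(6*n^2 - 1)/(3*(2*n^2 + 1)^3)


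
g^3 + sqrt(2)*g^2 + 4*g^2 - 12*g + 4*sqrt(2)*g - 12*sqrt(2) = (g - 2)*(g + 6)*(g + sqrt(2))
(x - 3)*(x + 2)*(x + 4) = x^3 + 3*x^2 - 10*x - 24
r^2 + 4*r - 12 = (r - 2)*(r + 6)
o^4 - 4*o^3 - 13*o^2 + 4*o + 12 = (o - 6)*(o - 1)*(o + 1)*(o + 2)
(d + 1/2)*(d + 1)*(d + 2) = d^3 + 7*d^2/2 + 7*d/2 + 1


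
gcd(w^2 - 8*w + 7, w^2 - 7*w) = w - 7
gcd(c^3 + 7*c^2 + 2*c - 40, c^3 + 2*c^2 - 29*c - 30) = 1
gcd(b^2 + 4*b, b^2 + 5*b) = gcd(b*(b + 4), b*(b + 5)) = b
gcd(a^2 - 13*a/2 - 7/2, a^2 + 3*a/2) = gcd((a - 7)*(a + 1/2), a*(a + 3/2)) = 1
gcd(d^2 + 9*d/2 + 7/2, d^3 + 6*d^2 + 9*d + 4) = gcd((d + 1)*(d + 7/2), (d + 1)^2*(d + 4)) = d + 1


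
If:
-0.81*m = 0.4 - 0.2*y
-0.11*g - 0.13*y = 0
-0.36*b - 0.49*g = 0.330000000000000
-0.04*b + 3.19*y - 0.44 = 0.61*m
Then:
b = -0.86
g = -0.04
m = -0.49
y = 0.03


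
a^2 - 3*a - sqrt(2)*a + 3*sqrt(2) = (a - 3)*(a - sqrt(2))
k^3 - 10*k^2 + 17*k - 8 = (k - 8)*(k - 1)^2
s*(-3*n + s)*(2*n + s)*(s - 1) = -6*n^2*s^2 + 6*n^2*s - n*s^3 + n*s^2 + s^4 - s^3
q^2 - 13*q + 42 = (q - 7)*(q - 6)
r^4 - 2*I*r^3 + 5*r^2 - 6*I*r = r*(r - 3*I)*(r - I)*(r + 2*I)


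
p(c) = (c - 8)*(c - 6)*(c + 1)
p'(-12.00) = 778.00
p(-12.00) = -3960.00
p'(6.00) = -14.00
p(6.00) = 0.00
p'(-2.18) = 104.94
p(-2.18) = -98.26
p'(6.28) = -10.96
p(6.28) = -3.51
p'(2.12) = -7.64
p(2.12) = 71.18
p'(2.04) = -6.56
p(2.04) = 71.75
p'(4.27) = -22.32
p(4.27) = 34.01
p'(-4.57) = 215.47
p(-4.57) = -474.33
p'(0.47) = 22.44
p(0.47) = 61.21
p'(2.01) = -6.14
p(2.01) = 71.94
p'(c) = (c - 8)*(c - 6) + (c - 8)*(c + 1) + (c - 6)*(c + 1) = 3*c^2 - 26*c + 34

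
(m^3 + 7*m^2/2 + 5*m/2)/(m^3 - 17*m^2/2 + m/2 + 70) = m*(m + 1)/(m^2 - 11*m + 28)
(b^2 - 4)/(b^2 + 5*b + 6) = (b - 2)/(b + 3)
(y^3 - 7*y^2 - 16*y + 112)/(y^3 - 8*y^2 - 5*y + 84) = (y + 4)/(y + 3)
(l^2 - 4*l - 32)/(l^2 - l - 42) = (-l^2 + 4*l + 32)/(-l^2 + l + 42)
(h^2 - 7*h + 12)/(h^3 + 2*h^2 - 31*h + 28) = (h - 3)/(h^2 + 6*h - 7)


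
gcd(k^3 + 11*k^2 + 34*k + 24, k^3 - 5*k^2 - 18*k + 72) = k + 4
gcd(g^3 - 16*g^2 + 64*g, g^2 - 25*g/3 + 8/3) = g - 8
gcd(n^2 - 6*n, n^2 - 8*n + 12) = n - 6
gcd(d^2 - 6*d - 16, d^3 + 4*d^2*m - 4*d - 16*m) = d + 2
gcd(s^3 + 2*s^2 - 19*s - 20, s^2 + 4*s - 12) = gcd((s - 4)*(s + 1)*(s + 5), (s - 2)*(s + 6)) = 1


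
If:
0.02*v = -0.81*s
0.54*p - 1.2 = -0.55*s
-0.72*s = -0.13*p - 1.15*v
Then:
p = 2.22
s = 0.01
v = -0.25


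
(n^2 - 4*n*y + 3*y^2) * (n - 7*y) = n^3 - 11*n^2*y + 31*n*y^2 - 21*y^3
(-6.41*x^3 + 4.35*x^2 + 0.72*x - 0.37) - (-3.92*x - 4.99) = -6.41*x^3 + 4.35*x^2 + 4.64*x + 4.62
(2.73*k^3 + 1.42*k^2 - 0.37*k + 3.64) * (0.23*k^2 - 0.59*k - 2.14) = 0.6279*k^5 - 1.2841*k^4 - 6.7651*k^3 - 1.9833*k^2 - 1.3558*k - 7.7896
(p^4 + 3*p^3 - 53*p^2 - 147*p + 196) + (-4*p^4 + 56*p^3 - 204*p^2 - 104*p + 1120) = -3*p^4 + 59*p^3 - 257*p^2 - 251*p + 1316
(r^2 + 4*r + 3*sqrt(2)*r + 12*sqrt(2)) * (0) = 0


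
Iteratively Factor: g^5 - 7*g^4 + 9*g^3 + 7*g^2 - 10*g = (g - 1)*(g^4 - 6*g^3 + 3*g^2 + 10*g) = g*(g - 1)*(g^3 - 6*g^2 + 3*g + 10) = g*(g - 2)*(g - 1)*(g^2 - 4*g - 5) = g*(g - 2)*(g - 1)*(g + 1)*(g - 5)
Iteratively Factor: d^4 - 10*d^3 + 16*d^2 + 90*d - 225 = (d - 5)*(d^3 - 5*d^2 - 9*d + 45) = (d - 5)*(d + 3)*(d^2 - 8*d + 15) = (d - 5)^2*(d + 3)*(d - 3)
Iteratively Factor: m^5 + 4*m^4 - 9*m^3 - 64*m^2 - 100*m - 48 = (m + 2)*(m^4 + 2*m^3 - 13*m^2 - 38*m - 24) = (m + 1)*(m + 2)*(m^3 + m^2 - 14*m - 24) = (m - 4)*(m + 1)*(m + 2)*(m^2 + 5*m + 6) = (m - 4)*(m + 1)*(m + 2)^2*(m + 3)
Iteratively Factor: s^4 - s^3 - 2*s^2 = (s - 2)*(s^3 + s^2) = s*(s - 2)*(s^2 + s) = s^2*(s - 2)*(s + 1)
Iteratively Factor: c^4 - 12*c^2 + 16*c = (c)*(c^3 - 12*c + 16) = c*(c - 2)*(c^2 + 2*c - 8) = c*(c - 2)*(c + 4)*(c - 2)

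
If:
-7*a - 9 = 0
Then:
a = -9/7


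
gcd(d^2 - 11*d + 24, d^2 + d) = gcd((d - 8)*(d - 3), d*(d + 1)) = 1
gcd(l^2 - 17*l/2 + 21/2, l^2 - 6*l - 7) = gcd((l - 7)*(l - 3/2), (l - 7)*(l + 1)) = l - 7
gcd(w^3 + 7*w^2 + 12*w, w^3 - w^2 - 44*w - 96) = w^2 + 7*w + 12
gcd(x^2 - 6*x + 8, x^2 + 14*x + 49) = 1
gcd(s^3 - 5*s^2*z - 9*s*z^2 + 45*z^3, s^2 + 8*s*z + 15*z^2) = s + 3*z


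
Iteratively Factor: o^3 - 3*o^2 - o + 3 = (o - 1)*(o^2 - 2*o - 3) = (o - 3)*(o - 1)*(o + 1)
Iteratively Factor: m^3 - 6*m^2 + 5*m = (m - 5)*(m^2 - m) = (m - 5)*(m - 1)*(m)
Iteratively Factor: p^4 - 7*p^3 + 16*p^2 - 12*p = (p)*(p^3 - 7*p^2 + 16*p - 12) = p*(p - 2)*(p^2 - 5*p + 6) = p*(p - 3)*(p - 2)*(p - 2)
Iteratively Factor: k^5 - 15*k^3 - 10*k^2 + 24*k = (k)*(k^4 - 15*k^2 - 10*k + 24) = k*(k + 3)*(k^3 - 3*k^2 - 6*k + 8) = k*(k - 4)*(k + 3)*(k^2 + k - 2) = k*(k - 4)*(k - 1)*(k + 3)*(k + 2)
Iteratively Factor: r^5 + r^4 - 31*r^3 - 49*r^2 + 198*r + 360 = (r - 3)*(r^4 + 4*r^3 - 19*r^2 - 106*r - 120) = (r - 3)*(r + 2)*(r^3 + 2*r^2 - 23*r - 60) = (r - 3)*(r + 2)*(r + 4)*(r^2 - 2*r - 15) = (r - 5)*(r - 3)*(r + 2)*(r + 4)*(r + 3)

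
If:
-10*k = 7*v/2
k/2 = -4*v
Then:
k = 0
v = 0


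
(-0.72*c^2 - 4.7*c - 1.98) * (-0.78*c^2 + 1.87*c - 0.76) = 0.5616*c^4 + 2.3196*c^3 - 6.6974*c^2 - 0.1306*c + 1.5048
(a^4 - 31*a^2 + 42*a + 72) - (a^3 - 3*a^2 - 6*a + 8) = a^4 - a^3 - 28*a^2 + 48*a + 64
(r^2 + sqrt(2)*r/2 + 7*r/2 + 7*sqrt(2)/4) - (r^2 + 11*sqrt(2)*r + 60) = -21*sqrt(2)*r/2 + 7*r/2 - 60 + 7*sqrt(2)/4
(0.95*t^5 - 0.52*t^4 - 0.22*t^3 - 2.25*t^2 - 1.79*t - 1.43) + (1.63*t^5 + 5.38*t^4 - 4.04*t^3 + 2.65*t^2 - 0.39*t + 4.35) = 2.58*t^5 + 4.86*t^4 - 4.26*t^3 + 0.4*t^2 - 2.18*t + 2.92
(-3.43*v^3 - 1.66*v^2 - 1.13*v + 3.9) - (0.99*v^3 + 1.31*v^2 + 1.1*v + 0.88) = -4.42*v^3 - 2.97*v^2 - 2.23*v + 3.02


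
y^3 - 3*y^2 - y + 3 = (y - 3)*(y - 1)*(y + 1)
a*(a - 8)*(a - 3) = a^3 - 11*a^2 + 24*a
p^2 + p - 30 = (p - 5)*(p + 6)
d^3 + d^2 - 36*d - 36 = (d - 6)*(d + 1)*(d + 6)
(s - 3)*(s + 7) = s^2 + 4*s - 21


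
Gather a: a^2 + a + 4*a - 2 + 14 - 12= a^2 + 5*a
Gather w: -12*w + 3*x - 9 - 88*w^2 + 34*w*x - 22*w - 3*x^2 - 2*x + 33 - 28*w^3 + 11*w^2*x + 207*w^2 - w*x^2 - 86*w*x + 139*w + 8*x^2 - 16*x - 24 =-28*w^3 + w^2*(11*x + 119) + w*(-x^2 - 52*x + 105) + 5*x^2 - 15*x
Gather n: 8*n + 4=8*n + 4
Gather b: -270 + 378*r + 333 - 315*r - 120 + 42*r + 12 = 105*r - 45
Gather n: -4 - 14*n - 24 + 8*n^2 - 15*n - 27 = 8*n^2 - 29*n - 55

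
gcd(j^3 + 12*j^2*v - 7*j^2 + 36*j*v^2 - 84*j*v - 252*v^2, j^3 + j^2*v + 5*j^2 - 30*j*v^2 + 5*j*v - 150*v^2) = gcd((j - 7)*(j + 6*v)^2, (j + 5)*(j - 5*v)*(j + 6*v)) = j + 6*v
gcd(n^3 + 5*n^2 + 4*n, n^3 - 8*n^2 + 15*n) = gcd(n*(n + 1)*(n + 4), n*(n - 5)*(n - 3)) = n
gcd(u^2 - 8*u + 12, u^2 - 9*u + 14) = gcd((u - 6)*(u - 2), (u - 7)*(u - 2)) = u - 2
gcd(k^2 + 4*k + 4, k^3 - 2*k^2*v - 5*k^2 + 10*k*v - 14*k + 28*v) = k + 2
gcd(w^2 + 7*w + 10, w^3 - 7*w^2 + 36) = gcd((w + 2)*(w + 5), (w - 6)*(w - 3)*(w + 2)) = w + 2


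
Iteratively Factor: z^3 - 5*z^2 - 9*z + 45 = (z - 3)*(z^2 - 2*z - 15) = (z - 3)*(z + 3)*(z - 5)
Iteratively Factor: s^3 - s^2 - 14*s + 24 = (s - 2)*(s^2 + s - 12) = (s - 3)*(s - 2)*(s + 4)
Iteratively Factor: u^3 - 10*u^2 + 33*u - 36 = (u - 4)*(u^2 - 6*u + 9) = (u - 4)*(u - 3)*(u - 3)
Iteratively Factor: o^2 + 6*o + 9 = (o + 3)*(o + 3)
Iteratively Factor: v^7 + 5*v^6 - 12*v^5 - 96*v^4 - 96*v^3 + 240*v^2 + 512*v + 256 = (v + 2)*(v^6 + 3*v^5 - 18*v^4 - 60*v^3 + 24*v^2 + 192*v + 128) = (v + 1)*(v + 2)*(v^5 + 2*v^4 - 20*v^3 - 40*v^2 + 64*v + 128) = (v + 1)*(v + 2)*(v + 4)*(v^4 - 2*v^3 - 12*v^2 + 8*v + 32) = (v + 1)*(v + 2)^2*(v + 4)*(v^3 - 4*v^2 - 4*v + 16) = (v + 1)*(v + 2)^3*(v + 4)*(v^2 - 6*v + 8) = (v - 2)*(v + 1)*(v + 2)^3*(v + 4)*(v - 4)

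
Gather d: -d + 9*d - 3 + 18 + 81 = 8*d + 96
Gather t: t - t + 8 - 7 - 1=0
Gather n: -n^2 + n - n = -n^2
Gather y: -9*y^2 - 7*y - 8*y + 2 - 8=-9*y^2 - 15*y - 6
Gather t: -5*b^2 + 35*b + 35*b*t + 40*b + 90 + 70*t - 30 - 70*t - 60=-5*b^2 + 35*b*t + 75*b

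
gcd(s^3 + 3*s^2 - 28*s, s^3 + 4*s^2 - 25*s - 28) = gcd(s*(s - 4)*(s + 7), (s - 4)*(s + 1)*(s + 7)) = s^2 + 3*s - 28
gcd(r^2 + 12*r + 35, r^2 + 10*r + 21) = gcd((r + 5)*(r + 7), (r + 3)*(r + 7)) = r + 7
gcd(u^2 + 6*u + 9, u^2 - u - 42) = 1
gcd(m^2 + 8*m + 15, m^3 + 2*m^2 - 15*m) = m + 5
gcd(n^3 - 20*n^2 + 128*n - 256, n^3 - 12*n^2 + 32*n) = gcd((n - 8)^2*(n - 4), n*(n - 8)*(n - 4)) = n^2 - 12*n + 32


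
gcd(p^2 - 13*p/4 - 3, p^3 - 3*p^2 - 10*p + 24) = p - 4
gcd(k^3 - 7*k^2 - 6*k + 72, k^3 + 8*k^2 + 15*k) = k + 3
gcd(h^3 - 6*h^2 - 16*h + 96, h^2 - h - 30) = h - 6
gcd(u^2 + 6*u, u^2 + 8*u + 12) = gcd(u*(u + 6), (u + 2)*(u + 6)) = u + 6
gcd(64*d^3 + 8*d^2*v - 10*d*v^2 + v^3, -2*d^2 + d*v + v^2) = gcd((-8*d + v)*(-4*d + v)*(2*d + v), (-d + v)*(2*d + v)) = 2*d + v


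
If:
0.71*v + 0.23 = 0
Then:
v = -0.32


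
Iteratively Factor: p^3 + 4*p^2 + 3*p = (p + 1)*(p^2 + 3*p) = (p + 1)*(p + 3)*(p)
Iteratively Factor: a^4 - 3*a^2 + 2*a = (a - 1)*(a^3 + a^2 - 2*a) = (a - 1)*(a + 2)*(a^2 - a) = (a - 1)^2*(a + 2)*(a)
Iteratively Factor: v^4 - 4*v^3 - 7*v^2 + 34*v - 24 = (v - 4)*(v^3 - 7*v + 6) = (v - 4)*(v - 2)*(v^2 + 2*v - 3) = (v - 4)*(v - 2)*(v - 1)*(v + 3)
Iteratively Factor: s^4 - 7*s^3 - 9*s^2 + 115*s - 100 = (s + 4)*(s^3 - 11*s^2 + 35*s - 25) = (s - 5)*(s + 4)*(s^2 - 6*s + 5) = (s - 5)*(s - 1)*(s + 4)*(s - 5)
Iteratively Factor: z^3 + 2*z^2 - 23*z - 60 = (z + 4)*(z^2 - 2*z - 15) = (z + 3)*(z + 4)*(z - 5)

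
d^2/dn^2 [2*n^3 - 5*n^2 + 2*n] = 12*n - 10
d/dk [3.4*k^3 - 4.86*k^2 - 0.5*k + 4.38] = 10.2*k^2 - 9.72*k - 0.5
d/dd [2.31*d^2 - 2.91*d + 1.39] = 4.62*d - 2.91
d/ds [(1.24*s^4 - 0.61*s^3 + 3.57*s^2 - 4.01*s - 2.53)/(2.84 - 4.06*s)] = (-15.1032*s^4 + 19.0396*s^3 - 19.6914*s^2 + 20.2776*s - 21.6602)/(16.4836*s^2 - 23.0608*s + 8.0656)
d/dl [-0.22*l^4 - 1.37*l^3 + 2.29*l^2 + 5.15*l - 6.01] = -0.88*l^3 - 4.11*l^2 + 4.58*l + 5.15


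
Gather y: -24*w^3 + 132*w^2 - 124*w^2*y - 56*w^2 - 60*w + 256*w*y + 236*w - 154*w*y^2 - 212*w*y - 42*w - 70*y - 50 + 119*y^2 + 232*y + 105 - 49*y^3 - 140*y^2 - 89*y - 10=-24*w^3 + 76*w^2 + 134*w - 49*y^3 + y^2*(-154*w - 21) + y*(-124*w^2 + 44*w + 73) + 45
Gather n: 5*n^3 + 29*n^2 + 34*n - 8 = 5*n^3 + 29*n^2 + 34*n - 8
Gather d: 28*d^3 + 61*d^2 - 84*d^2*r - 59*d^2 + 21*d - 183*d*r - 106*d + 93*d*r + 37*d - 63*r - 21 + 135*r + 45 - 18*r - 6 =28*d^3 + d^2*(2 - 84*r) + d*(-90*r - 48) + 54*r + 18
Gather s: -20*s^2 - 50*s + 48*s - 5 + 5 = -20*s^2 - 2*s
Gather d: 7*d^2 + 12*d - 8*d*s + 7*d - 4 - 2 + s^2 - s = 7*d^2 + d*(19 - 8*s) + s^2 - s - 6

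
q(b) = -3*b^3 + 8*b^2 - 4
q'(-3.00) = -129.00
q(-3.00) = 149.00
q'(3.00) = -33.00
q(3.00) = -13.00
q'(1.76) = 0.28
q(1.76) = 4.43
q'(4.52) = -111.55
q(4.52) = -117.59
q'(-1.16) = -30.67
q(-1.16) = 11.45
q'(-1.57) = -47.30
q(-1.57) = 27.33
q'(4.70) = -123.61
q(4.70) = -138.75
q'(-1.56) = -46.86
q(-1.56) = 26.86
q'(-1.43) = -41.28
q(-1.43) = 21.13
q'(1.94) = -2.83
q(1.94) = 4.20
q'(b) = -9*b^2 + 16*b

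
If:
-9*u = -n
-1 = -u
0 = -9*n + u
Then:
No Solution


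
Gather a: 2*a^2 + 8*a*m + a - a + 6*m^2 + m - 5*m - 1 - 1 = 2*a^2 + 8*a*m + 6*m^2 - 4*m - 2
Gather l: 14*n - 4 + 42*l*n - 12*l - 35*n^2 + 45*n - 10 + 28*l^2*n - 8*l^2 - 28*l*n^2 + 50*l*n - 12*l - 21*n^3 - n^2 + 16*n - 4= l^2*(28*n - 8) + l*(-28*n^2 + 92*n - 24) - 21*n^3 - 36*n^2 + 75*n - 18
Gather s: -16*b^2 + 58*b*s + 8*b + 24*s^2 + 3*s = -16*b^2 + 8*b + 24*s^2 + s*(58*b + 3)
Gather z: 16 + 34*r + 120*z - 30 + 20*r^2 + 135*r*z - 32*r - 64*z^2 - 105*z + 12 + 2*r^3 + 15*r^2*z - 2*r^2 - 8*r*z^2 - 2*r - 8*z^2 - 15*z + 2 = 2*r^3 + 18*r^2 + z^2*(-8*r - 72) + z*(15*r^2 + 135*r)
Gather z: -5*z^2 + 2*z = -5*z^2 + 2*z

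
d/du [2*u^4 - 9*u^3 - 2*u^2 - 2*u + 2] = 8*u^3 - 27*u^2 - 4*u - 2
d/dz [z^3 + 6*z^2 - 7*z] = 3*z^2 + 12*z - 7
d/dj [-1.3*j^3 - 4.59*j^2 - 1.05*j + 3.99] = -3.9*j^2 - 9.18*j - 1.05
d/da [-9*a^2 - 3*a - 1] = -18*a - 3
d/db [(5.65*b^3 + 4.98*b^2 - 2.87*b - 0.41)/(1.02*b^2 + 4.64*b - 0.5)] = (5.763*b^4 + 52.432*b^3 + 17.5596*b^2 - 4.1436*b + 3.3374)/(1.0404*b^4 + 9.4656*b^3 + 20.5096*b^2 - 4.64*b + 0.25)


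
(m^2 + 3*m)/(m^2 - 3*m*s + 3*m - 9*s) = m/(m - 3*s)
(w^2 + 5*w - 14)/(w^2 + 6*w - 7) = (w - 2)/(w - 1)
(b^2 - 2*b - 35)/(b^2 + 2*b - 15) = (b - 7)/(b - 3)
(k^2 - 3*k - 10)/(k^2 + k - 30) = (k + 2)/(k + 6)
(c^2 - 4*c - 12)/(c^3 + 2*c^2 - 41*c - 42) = (c + 2)/(c^2 + 8*c + 7)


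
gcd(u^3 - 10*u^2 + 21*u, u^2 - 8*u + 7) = u - 7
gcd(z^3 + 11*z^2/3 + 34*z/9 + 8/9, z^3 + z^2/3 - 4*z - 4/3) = z^2 + 7*z/3 + 2/3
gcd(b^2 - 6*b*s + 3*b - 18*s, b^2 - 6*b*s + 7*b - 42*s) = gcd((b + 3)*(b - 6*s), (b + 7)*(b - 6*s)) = -b + 6*s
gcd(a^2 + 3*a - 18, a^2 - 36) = a + 6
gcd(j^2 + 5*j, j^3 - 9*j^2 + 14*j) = j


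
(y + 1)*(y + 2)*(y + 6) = y^3 + 9*y^2 + 20*y + 12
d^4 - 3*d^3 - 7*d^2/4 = d^2*(d - 7/2)*(d + 1/2)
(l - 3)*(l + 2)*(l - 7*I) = l^3 - l^2 - 7*I*l^2 - 6*l + 7*I*l + 42*I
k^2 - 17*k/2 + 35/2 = (k - 5)*(k - 7/2)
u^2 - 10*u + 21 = (u - 7)*(u - 3)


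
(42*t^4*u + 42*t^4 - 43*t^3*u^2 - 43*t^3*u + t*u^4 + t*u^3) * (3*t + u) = 126*t^5*u + 126*t^5 - 87*t^4*u^2 - 87*t^4*u - 43*t^3*u^3 - 43*t^3*u^2 + 3*t^2*u^4 + 3*t^2*u^3 + t*u^5 + t*u^4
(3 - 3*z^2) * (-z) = 3*z^3 - 3*z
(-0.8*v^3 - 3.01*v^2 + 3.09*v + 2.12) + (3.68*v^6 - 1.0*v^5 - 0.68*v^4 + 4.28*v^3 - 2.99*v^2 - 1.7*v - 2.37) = 3.68*v^6 - 1.0*v^5 - 0.68*v^4 + 3.48*v^3 - 6.0*v^2 + 1.39*v - 0.25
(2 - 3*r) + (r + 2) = 4 - 2*r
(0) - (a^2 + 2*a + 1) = -a^2 - 2*a - 1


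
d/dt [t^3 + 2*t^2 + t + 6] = 3*t^2 + 4*t + 1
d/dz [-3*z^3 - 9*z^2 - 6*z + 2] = -9*z^2 - 18*z - 6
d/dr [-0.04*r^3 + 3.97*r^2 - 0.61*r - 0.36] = -0.12*r^2 + 7.94*r - 0.61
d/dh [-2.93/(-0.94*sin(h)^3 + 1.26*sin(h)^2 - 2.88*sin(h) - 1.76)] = (-8.2626*sin(h)^2 + 7.3836*sin(h) - 8.4384)*cos(h)/(0.94*sin(h)^3 - 1.26*sin(h)^2 + 2.88*sin(h) + 1.76)^2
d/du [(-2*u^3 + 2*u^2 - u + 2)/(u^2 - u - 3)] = (-2*u^4 + 4*u^3 + 17*u^2 - 16*u + 5)/(u^4 - 2*u^3 - 5*u^2 + 6*u + 9)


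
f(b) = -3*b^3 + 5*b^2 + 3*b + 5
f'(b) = -9*b^2 + 10*b + 3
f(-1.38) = 18.27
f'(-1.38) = -27.94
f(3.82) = -77.81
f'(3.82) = -90.13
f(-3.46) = 178.74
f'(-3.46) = -139.34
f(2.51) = -3.41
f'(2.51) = -28.60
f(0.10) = 5.35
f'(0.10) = 3.91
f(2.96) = -20.12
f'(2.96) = -46.25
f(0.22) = 5.87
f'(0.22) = 4.76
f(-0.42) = 4.84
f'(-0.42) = -2.79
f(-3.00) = 122.00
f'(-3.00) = -108.00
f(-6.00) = 815.00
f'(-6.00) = -381.00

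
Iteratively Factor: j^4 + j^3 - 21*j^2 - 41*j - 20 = (j + 4)*(j^3 - 3*j^2 - 9*j - 5) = (j + 1)*(j + 4)*(j^2 - 4*j - 5) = (j - 5)*(j + 1)*(j + 4)*(j + 1)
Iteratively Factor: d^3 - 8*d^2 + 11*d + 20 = (d - 5)*(d^2 - 3*d - 4) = (d - 5)*(d - 4)*(d + 1)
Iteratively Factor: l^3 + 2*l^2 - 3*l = (l)*(l^2 + 2*l - 3) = l*(l - 1)*(l + 3)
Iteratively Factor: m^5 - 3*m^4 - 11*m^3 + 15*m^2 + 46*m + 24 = (m - 3)*(m^4 - 11*m^2 - 18*m - 8) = (m - 3)*(m + 1)*(m^3 - m^2 - 10*m - 8) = (m - 3)*(m + 1)^2*(m^2 - 2*m - 8) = (m - 3)*(m + 1)^2*(m + 2)*(m - 4)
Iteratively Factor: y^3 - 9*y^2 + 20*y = (y - 4)*(y^2 - 5*y) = y*(y - 4)*(y - 5)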